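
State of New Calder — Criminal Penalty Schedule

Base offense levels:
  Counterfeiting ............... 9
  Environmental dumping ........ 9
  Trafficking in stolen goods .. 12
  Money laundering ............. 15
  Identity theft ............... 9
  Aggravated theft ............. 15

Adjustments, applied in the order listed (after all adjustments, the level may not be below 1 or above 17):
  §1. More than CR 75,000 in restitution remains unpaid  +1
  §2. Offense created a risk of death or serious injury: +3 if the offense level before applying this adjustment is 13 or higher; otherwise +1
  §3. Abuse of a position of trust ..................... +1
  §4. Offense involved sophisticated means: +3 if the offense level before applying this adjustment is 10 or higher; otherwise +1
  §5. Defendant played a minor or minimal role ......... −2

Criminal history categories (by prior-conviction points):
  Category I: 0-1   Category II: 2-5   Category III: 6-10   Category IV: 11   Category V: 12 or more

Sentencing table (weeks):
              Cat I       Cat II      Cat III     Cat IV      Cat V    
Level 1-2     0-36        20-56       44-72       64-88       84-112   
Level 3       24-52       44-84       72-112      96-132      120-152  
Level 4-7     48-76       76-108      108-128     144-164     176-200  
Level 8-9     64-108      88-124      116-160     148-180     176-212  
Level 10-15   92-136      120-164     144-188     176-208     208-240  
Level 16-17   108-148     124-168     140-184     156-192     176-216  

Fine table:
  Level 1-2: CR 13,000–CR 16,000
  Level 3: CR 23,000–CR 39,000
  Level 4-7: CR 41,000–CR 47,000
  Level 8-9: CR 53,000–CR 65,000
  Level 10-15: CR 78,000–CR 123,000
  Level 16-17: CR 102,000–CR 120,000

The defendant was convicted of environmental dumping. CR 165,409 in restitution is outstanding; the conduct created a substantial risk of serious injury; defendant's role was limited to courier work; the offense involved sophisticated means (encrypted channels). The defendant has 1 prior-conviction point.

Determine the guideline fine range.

CR 78,000–CR 123,000

Base offense level for environmental dumping: 9.
§1 applies: 9 + 1 = 10.
§2 applies (level before this adjustment is 10 < 13, so +1): 10 + 1 = 11.
§4 applies (level before this adjustment is 11 ≥ 10, so +3): 11 + 3 = 14.
§5 applies: 14 − 2 = 12.
Final offense level: 12.
Level 12 falls in the 10-15 band.
Fine table: Level 10-15 → CR 78,000–CR 123,000.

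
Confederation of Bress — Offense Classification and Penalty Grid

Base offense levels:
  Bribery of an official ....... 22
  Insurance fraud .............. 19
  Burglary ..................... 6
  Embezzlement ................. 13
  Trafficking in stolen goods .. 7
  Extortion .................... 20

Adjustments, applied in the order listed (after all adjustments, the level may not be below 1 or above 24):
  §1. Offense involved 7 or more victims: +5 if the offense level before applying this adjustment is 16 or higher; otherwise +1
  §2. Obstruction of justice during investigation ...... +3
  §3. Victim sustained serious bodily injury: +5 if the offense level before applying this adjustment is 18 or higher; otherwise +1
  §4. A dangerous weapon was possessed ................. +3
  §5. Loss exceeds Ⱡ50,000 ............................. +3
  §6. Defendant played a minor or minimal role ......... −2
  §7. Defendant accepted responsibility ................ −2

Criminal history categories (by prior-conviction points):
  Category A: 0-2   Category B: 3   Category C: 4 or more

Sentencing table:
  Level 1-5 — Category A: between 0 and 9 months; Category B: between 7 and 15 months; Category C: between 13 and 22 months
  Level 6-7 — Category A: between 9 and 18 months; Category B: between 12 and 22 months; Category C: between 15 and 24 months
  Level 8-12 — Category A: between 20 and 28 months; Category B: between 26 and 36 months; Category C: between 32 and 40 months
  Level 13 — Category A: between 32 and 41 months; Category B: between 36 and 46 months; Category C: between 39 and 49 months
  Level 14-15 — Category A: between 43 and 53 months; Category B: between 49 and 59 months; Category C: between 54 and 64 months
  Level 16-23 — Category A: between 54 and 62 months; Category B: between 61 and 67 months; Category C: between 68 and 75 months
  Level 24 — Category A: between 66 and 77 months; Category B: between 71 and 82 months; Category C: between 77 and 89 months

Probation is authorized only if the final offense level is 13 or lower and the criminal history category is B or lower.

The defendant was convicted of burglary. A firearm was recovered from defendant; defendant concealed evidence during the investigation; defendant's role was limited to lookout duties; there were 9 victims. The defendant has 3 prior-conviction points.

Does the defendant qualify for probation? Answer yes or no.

Yes

Base offense level for burglary: 6.
§1 applies (level before this adjustment is 6 < 16, so +1): 6 + 1 = 7.
§2 applies: 7 + 3 = 10.
§3 does not apply.
§4 applies: 10 + 3 = 13.
§5 does not apply.
§6 applies: 13 − 2 = 11.
§7 does not apply.
Final offense level: 11.
Criminal history: 3 prior points → Category B (3).
Level 11 falls in the 8-12 band.
Grid: Level 8-12 × Category B = 26-36 months.
Probation check: level 11 ≤ 13 and category B ≤ B → eligible.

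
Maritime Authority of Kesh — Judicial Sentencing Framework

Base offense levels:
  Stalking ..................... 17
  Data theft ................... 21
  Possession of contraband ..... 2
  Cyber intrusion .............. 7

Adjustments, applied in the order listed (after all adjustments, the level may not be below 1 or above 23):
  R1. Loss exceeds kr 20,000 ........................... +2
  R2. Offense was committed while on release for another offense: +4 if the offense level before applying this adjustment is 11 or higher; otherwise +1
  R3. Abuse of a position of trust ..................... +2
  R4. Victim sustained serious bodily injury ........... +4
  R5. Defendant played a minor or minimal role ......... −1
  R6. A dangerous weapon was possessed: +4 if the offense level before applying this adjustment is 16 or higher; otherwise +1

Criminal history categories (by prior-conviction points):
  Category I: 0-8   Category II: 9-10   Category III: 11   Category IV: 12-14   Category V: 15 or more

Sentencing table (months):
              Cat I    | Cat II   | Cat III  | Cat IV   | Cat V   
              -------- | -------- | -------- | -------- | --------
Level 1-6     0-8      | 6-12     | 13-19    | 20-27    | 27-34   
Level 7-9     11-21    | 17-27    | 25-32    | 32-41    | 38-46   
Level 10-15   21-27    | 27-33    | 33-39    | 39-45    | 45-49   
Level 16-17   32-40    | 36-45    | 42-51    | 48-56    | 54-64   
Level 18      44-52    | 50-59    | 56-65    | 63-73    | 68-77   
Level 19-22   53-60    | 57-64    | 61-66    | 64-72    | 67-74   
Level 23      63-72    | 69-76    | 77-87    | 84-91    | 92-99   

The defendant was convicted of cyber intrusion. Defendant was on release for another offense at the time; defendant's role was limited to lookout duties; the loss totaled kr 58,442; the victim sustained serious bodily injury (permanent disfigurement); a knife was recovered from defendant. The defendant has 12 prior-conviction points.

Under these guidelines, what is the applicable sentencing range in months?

39-45 months

Base offense level for cyber intrusion: 7.
R1 applies: 7 + 2 = 9.
R2 applies (level before this adjustment is 9 < 11, so +1): 9 + 1 = 10.
R4 applies: 10 + 4 = 14.
R5 applies: 14 − 1 = 13.
R6 applies (level before this adjustment is 13 < 16, so +1): 13 + 1 = 14.
Final offense level: 14.
Criminal history: 12 prior points → Category IV (12-14).
Level 14 falls in the 10-15 band.
Grid: Level 10-15 × Category IV = 39-45 months.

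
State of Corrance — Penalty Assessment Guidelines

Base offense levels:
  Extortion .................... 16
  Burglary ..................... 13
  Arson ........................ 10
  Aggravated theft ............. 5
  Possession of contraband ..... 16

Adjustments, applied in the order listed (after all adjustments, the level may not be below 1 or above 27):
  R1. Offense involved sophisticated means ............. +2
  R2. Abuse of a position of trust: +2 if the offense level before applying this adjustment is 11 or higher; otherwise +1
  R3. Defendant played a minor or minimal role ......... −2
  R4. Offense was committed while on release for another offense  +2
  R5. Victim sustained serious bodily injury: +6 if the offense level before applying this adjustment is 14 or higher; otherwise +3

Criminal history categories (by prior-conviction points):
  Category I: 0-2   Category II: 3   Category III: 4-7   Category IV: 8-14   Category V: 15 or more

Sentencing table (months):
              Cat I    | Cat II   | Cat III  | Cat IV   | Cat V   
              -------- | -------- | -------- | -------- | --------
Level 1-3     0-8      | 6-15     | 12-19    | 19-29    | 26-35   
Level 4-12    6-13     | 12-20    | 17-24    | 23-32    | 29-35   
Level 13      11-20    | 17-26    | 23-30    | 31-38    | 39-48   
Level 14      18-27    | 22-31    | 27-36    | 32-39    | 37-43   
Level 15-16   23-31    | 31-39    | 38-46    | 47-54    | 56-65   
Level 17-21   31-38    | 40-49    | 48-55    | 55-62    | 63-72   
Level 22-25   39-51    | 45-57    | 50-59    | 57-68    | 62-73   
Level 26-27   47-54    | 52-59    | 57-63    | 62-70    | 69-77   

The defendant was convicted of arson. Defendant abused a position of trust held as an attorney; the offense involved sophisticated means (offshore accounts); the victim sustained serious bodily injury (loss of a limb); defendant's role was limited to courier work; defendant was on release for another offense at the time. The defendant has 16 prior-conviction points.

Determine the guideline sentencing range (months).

63-72 months

Base offense level for arson: 10.
R1 applies: 10 + 2 = 12.
R2 applies (level before this adjustment is 12 ≥ 11, so +2): 12 + 2 = 14.
R3 applies: 14 − 2 = 12.
R4 applies: 12 + 2 = 14.
R5 applies (level before this adjustment is 14 ≥ 14, so +6): 14 + 6 = 20.
Final offense level: 20.
Criminal history: 16 prior points → Category V (15+).
Level 20 falls in the 17-21 band.
Grid: Level 17-21 × Category V = 63-72 months.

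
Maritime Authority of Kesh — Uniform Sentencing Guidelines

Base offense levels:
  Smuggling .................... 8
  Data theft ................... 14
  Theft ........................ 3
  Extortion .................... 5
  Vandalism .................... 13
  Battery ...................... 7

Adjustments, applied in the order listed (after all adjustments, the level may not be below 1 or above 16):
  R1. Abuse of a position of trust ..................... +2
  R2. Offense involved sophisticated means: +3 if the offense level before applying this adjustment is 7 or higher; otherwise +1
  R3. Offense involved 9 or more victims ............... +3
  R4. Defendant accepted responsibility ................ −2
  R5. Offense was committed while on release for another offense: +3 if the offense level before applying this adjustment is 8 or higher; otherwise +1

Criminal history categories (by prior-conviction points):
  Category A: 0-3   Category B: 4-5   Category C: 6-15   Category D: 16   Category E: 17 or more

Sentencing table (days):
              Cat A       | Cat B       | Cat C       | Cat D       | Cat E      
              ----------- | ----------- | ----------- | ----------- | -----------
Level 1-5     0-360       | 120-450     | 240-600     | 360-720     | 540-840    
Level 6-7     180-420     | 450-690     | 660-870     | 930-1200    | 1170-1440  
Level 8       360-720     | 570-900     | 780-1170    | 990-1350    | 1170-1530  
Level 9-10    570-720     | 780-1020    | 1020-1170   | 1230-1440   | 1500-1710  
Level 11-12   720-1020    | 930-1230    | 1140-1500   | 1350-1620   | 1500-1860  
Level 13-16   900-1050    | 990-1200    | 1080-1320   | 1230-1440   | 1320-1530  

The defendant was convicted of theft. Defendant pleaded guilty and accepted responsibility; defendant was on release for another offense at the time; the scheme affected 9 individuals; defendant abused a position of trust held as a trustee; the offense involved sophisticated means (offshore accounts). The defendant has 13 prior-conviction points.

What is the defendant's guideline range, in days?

780-1170 days

Base offense level for theft: 3.
R1 applies: 3 + 2 = 5.
R2 applies (level before this adjustment is 5 < 7, so +1): 5 + 1 = 6.
R3 applies: 6 + 3 = 9.
R4 applies: 9 − 2 = 7.
R5 applies (level before this adjustment is 7 < 8, so +1): 7 + 1 = 8.
Final offense level: 8.
Criminal history: 13 prior points → Category C (6-15).
Level 8 falls in the 8 band.
Grid: Level 8 × Category C = 780-1170 days.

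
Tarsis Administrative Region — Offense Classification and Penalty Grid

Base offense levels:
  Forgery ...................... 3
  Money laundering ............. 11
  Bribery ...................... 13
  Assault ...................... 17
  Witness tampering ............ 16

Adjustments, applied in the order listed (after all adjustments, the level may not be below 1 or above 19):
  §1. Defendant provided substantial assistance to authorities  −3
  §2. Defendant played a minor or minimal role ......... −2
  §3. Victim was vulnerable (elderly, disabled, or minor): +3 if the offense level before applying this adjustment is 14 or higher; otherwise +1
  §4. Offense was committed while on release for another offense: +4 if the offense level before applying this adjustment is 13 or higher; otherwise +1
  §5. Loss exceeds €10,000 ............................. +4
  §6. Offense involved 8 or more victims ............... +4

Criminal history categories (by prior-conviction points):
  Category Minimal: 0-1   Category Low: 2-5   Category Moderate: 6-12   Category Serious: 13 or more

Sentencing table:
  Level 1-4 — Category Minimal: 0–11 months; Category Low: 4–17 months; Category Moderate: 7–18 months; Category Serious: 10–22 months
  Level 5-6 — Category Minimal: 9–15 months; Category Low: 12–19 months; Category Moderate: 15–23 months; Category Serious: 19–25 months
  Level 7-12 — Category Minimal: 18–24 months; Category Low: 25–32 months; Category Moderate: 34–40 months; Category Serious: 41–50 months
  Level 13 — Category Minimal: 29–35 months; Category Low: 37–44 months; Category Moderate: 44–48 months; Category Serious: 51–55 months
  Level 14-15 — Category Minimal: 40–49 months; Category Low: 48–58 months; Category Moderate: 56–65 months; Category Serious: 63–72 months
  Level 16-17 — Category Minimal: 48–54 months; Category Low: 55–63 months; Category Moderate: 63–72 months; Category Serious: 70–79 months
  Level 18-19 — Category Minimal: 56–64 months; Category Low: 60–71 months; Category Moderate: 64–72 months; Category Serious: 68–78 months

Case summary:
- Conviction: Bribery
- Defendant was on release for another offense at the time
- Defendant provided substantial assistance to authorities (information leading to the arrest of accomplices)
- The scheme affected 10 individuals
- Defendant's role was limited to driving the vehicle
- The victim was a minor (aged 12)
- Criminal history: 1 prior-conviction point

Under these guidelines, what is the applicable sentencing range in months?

40-49 months

Base offense level for bribery: 13.
§1 applies: 13 − 3 = 10.
§2 applies: 10 − 2 = 8.
§3 applies (level before this adjustment is 8 < 14, so +1): 8 + 1 = 9.
§4 applies (level before this adjustment is 9 < 13, so +1): 9 + 1 = 10.
§6 applies: 10 + 4 = 14.
Final offense level: 14.
Criminal history: 1 prior point → Category Minimal (0-1).
Level 14 falls in the 14-15 band.
Grid: Level 14-15 × Category Minimal = 40-49 months.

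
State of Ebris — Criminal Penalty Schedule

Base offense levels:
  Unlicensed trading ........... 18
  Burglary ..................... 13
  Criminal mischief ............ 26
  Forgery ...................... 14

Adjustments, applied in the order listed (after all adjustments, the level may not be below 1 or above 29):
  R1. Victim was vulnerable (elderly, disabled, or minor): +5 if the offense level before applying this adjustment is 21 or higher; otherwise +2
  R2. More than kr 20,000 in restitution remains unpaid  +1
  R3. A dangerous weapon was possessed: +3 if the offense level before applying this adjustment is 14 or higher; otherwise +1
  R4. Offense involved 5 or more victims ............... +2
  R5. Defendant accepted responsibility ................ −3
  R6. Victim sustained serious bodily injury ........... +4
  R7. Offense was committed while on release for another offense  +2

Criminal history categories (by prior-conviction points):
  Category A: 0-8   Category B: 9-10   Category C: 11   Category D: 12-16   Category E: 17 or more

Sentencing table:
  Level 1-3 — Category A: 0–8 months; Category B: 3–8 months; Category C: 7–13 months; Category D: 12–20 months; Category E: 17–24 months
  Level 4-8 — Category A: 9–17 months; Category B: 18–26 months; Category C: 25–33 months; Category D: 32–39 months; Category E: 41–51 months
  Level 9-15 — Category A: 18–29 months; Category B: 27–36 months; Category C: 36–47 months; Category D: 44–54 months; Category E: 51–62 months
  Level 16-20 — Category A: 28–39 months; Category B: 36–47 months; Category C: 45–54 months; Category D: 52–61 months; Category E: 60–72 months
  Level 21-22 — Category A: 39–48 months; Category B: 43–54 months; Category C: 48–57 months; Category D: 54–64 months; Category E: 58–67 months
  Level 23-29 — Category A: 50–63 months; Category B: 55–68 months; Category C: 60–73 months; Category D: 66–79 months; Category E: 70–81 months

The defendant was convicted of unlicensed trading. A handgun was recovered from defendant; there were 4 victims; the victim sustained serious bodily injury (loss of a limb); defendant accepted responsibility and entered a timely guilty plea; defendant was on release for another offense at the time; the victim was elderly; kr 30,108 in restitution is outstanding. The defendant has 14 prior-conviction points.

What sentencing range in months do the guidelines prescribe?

66-79 months

Base offense level for unlicensed trading: 18.
R1 applies (level before this adjustment is 18 < 21, so +2): 18 + 2 = 20.
R2 applies: 20 + 1 = 21.
R3 applies (level before this adjustment is 21 ≥ 14, so +3): 21 + 3 = 24.
R4 does not apply.
R5 applies: 24 − 3 = 21.
R6 applies: 21 + 4 = 25.
R7 applies: 25 + 2 = 27.
Final offense level: 27.
Criminal history: 14 prior points → Category D (12-16).
Level 27 falls in the 23-29 band.
Grid: Level 23-29 × Category D = 66-79 months.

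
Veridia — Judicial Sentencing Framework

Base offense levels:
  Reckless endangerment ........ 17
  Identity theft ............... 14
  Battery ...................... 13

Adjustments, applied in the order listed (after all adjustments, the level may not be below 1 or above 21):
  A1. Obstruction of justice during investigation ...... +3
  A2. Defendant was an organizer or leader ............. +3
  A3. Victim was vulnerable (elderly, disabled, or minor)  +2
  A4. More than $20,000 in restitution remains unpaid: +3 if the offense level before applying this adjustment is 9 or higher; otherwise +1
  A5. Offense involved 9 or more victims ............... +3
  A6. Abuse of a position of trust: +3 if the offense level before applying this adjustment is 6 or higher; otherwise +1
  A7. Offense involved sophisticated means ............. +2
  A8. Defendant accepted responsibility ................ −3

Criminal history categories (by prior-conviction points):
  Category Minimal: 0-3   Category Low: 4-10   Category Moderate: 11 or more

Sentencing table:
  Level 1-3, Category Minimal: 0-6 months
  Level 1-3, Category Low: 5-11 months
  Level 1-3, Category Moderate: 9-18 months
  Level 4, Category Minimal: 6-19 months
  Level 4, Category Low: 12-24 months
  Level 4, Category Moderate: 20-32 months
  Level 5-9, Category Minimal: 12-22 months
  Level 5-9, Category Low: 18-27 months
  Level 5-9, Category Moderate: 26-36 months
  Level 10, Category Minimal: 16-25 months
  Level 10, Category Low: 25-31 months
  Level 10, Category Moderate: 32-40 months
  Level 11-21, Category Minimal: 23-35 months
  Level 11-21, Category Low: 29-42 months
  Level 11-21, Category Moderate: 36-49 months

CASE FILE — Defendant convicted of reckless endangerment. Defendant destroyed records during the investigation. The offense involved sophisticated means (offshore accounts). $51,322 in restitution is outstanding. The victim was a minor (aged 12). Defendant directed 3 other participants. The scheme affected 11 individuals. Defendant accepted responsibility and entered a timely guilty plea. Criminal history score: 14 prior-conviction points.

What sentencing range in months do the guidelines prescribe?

36-49 months

Base offense level for reckless endangerment: 17.
A1 applies: 17 + 3 = 20.
A2 applies: 20 + 3 = 23.
A3 applies: 23 + 2 = 25.
A4 applies (level before this adjustment is 25 ≥ 9, so +3): 25 + 3 = 28.
A5 applies: 28 + 3 = 31.
A7 applies: 31 + 2 = 33.
A8 applies: 33 − 3 = 30.
Level 30 exceeds the maximum of 21; capped at 21.
Final offense level: 21.
Criminal history: 14 prior points → Category Moderate (11+).
Level 21 falls in the 11-21 band.
Grid: Level 11-21 × Category Moderate = 36-49 months.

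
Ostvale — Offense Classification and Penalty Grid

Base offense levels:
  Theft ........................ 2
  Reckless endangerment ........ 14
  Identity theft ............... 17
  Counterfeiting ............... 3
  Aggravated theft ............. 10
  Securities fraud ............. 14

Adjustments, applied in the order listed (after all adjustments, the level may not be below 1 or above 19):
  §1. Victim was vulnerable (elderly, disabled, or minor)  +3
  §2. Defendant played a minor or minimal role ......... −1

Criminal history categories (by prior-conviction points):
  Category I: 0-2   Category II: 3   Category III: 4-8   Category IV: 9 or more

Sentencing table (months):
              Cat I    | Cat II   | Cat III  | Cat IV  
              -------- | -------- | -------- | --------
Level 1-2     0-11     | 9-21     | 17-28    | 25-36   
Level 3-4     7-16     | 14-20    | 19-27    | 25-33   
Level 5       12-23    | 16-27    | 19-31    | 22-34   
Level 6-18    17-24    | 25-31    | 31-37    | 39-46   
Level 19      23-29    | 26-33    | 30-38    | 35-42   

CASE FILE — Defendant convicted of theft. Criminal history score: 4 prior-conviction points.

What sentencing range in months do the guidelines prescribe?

17-28 months

Base offense level for theft: 2.
Final offense level: 2.
Criminal history: 4 prior points → Category III (4-8).
Level 2 falls in the 1-2 band.
Grid: Level 1-2 × Category III = 17-28 months.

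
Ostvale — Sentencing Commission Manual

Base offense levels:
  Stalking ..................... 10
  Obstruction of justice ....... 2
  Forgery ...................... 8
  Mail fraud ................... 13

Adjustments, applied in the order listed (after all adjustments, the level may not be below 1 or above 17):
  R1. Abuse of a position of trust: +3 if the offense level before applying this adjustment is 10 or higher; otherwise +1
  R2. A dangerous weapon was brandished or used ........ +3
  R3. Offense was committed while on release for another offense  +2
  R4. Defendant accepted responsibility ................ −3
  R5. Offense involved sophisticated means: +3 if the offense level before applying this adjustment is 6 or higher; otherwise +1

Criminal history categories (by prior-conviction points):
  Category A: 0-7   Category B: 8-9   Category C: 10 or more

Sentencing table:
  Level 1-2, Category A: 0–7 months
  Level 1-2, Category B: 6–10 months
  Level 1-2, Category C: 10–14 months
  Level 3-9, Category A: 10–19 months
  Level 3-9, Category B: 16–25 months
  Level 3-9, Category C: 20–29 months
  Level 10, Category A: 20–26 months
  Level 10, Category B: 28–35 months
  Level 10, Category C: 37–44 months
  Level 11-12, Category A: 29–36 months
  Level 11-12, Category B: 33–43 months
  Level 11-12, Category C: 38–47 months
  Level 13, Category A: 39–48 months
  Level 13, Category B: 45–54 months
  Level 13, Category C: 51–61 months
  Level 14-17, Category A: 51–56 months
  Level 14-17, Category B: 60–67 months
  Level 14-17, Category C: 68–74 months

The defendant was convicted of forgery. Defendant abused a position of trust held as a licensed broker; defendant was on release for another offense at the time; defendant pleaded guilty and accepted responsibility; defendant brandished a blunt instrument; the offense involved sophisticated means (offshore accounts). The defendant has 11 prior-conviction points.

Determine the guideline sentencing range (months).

Base offense level for forgery: 8.
R1 applies (level before this adjustment is 8 < 10, so +1): 8 + 1 = 9.
R2 applies: 9 + 3 = 12.
R3 applies: 12 + 2 = 14.
R4 applies: 14 − 3 = 11.
R5 applies (level before this adjustment is 11 ≥ 6, so +3): 11 + 3 = 14.
Final offense level: 14.
Criminal history: 11 prior points → Category C (10+).
Level 14 falls in the 14-17 band.
Grid: Level 14-17 × Category C = 68-74 months.

68-74 months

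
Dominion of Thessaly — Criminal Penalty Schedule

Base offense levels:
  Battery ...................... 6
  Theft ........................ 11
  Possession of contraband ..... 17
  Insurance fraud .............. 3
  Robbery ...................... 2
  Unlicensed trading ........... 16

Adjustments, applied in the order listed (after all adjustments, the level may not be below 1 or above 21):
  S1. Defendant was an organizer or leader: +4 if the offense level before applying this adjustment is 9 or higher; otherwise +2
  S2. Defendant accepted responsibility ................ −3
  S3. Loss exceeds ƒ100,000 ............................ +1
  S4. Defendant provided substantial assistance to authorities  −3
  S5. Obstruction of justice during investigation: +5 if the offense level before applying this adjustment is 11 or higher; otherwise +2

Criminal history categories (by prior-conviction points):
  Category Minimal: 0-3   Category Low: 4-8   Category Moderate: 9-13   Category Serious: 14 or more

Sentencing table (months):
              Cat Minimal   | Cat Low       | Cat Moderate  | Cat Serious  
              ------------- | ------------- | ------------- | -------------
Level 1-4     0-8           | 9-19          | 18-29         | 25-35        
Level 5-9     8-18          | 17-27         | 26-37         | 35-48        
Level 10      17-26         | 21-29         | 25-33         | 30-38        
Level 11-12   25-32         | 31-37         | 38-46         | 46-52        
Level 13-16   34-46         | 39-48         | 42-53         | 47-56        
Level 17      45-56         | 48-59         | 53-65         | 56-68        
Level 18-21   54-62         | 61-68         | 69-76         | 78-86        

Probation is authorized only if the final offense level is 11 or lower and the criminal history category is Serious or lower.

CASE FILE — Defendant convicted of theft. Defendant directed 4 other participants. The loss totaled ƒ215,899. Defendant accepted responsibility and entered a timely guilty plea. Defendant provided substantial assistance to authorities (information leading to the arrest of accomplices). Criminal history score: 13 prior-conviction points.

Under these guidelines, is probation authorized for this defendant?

Base offense level for theft: 11.
S1 applies (level before this adjustment is 11 ≥ 9, so +4): 11 + 4 = 15.
S2 applies: 15 − 3 = 12.
S3 applies: 12 + 1 = 13.
S4 applies: 13 − 3 = 10.
S5 does not apply.
Final offense level: 10.
Criminal history: 13 prior points → Category Moderate (9-13).
Level 10 falls in the 10 band.
Grid: Level 10 × Category Moderate = 25-33 months.
Probation check: level 10 ≤ 11 and category Moderate ≤ Serious → eligible.

Yes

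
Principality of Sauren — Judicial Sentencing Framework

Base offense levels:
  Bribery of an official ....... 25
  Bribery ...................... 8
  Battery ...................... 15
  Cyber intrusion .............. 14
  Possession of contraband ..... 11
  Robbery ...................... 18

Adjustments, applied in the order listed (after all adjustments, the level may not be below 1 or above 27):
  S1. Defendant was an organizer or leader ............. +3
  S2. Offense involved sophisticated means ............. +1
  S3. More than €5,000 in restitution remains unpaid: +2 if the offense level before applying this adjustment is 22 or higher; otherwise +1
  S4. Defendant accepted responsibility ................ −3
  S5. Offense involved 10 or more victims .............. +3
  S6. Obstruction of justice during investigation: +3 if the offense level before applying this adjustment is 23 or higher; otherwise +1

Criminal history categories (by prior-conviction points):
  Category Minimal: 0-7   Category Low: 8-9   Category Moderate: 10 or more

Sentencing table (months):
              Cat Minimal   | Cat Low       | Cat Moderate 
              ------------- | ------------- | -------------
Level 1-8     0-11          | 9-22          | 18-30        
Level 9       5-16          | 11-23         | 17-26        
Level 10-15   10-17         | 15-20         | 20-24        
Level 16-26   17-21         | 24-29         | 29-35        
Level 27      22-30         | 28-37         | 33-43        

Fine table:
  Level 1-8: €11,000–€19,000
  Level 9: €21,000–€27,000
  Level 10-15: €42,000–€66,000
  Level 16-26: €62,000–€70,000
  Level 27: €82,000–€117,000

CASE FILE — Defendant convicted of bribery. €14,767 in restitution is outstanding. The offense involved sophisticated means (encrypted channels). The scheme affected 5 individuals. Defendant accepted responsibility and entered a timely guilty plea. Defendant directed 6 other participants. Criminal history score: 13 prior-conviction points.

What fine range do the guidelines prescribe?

€42,000–€66,000

Base offense level for bribery: 8.
S1 applies: 8 + 3 = 11.
S2 applies: 11 + 1 = 12.
S3 applies (level before this adjustment is 12 < 22, so +1): 12 + 1 = 13.
S4 applies: 13 − 3 = 10.
S5 does not apply.
Final offense level: 10.
Level 10 falls in the 10-15 band.
Fine table: Level 10-15 → €42,000–€66,000.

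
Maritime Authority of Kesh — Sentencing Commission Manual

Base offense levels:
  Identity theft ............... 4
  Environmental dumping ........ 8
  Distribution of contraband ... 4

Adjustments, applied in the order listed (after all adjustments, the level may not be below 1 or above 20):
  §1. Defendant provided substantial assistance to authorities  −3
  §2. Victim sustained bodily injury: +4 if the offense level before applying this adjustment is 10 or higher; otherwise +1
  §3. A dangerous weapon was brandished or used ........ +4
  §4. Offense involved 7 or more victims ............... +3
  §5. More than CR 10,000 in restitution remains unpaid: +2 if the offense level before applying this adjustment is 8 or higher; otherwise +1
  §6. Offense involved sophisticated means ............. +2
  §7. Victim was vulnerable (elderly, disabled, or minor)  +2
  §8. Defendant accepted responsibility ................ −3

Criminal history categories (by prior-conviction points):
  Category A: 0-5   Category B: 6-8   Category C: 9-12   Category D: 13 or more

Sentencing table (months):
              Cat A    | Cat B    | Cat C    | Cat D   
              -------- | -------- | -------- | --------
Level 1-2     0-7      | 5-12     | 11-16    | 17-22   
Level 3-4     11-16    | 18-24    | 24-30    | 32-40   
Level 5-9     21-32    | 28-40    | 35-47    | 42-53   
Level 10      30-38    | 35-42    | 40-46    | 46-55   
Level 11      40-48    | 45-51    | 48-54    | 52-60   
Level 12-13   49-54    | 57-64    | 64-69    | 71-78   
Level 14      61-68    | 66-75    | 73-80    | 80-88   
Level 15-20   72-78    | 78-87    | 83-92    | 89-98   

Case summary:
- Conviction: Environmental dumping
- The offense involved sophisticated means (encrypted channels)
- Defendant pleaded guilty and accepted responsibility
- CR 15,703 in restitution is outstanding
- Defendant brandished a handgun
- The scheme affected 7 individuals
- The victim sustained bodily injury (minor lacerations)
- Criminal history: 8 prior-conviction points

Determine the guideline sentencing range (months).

Base offense level for environmental dumping: 8.
§2 applies (level before this adjustment is 8 < 10, so +1): 8 + 1 = 9.
§3 applies: 9 + 4 = 13.
§4 applies: 13 + 3 = 16.
§5 applies (level before this adjustment is 16 ≥ 8, so +2): 16 + 2 = 18.
§6 applies: 18 + 2 = 20.
§7 does not apply.
§8 applies: 20 − 3 = 17.
Final offense level: 17.
Criminal history: 8 prior points → Category B (6-8).
Level 17 falls in the 15-20 band.
Grid: Level 15-20 × Category B = 78-87 months.

78-87 months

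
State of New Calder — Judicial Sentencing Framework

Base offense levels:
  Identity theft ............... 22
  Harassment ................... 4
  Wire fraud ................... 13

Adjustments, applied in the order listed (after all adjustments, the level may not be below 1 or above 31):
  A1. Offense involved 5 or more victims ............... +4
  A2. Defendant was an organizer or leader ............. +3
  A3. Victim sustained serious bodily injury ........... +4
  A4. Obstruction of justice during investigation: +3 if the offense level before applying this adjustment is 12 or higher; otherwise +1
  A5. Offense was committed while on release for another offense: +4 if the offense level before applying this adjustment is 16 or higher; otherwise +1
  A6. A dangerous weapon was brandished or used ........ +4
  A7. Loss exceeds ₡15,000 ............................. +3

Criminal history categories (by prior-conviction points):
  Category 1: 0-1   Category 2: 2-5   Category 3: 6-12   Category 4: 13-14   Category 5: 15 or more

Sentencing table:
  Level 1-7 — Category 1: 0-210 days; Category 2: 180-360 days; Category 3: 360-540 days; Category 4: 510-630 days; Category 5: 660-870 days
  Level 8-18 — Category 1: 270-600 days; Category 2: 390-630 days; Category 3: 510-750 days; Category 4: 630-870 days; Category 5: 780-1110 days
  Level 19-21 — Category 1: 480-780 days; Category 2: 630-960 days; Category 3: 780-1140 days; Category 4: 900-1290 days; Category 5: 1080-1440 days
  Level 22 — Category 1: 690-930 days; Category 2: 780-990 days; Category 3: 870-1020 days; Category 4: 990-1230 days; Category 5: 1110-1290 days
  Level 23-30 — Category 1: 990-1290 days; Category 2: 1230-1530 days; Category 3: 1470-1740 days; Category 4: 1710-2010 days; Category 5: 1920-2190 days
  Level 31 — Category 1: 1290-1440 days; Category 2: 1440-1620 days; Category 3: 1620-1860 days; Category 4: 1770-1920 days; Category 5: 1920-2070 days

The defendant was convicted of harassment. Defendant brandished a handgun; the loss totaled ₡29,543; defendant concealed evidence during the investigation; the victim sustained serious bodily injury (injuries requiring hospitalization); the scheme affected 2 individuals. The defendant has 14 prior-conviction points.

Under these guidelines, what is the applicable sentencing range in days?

Base offense level for harassment: 4.
A3 applies: 4 + 4 = 8.
A4 applies (level before this adjustment is 8 < 12, so +1): 8 + 1 = 9.
A6 applies: 9 + 4 = 13.
A7 applies: 13 + 3 = 16.
Final offense level: 16.
Criminal history: 14 prior points → Category 4 (13-14).
Level 16 falls in the 8-18 band.
Grid: Level 8-18 × Category 4 = 630-870 days.

630-870 days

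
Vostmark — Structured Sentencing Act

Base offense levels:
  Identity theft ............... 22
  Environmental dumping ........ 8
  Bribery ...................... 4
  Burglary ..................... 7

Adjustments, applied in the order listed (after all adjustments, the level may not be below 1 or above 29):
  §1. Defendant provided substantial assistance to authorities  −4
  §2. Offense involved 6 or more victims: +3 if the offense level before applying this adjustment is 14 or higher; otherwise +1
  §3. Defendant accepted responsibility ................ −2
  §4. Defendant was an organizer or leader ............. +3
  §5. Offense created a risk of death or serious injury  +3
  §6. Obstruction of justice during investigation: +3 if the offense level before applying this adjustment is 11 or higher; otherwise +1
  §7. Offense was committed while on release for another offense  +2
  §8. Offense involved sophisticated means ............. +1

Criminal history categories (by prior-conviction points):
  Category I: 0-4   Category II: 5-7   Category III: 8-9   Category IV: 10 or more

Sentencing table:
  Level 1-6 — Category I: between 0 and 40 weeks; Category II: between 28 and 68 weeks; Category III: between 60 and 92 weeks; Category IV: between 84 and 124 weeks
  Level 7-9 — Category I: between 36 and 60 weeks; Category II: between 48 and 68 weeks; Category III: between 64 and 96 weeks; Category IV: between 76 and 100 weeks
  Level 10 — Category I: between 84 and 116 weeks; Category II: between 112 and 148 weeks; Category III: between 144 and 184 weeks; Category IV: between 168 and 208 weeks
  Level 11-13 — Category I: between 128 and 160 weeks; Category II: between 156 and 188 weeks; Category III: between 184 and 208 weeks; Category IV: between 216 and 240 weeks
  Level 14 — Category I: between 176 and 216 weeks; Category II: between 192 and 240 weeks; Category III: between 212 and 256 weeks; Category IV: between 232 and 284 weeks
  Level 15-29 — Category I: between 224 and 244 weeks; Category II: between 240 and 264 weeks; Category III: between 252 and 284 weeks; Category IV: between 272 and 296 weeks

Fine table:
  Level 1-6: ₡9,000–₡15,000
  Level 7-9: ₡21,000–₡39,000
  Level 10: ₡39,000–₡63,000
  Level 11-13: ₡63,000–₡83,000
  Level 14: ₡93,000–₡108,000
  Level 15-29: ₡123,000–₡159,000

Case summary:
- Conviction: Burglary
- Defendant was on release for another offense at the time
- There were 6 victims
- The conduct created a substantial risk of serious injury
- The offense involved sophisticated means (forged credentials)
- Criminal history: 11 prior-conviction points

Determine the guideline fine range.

Base offense level for burglary: 7.
§2 applies (level before this adjustment is 7 < 14, so +1): 7 + 1 = 8.
§5 applies: 8 + 3 = 11.
§7 applies: 11 + 2 = 13.
§8 applies: 13 + 1 = 14.
Final offense level: 14.
Level 14 falls in the 14 band.
Fine table: Level 14 → ₡93,000–₡108,000.

₡93,000–₡108,000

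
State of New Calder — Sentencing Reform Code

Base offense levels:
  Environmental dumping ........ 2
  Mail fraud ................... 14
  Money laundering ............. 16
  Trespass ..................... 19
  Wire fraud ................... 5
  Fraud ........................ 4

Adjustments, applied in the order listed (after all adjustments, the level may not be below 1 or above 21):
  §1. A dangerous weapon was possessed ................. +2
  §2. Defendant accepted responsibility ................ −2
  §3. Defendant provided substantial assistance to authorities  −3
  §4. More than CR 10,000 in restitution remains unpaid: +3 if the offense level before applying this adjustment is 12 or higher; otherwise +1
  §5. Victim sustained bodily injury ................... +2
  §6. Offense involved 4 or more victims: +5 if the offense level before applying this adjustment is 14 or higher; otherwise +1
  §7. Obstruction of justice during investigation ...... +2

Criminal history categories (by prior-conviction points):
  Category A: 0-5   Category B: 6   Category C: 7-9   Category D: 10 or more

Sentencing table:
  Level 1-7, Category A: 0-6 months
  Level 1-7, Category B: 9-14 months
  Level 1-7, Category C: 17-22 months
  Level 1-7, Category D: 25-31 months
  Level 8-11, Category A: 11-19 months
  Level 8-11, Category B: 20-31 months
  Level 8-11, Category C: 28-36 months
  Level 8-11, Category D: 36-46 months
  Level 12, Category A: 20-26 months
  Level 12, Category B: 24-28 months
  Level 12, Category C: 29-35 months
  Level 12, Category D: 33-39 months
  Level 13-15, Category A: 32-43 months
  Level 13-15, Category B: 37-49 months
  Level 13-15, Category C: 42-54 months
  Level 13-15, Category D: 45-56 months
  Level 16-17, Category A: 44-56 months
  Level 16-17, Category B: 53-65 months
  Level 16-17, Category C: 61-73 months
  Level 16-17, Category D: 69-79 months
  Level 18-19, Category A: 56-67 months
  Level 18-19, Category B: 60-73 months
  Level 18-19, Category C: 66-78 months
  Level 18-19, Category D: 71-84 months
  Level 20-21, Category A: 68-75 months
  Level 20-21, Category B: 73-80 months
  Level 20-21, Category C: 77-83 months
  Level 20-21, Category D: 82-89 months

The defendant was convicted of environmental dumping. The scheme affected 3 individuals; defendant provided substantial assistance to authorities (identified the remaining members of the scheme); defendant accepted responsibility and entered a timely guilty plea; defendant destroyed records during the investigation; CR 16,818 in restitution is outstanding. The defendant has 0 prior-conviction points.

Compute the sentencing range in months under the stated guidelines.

0-6 months

Base offense level for environmental dumping: 2.
§1 does not apply.
§2 applies: 2 − 2 = 0.
§3 applies: 0 − 3 = -3.
§4 applies (level before this adjustment is -3 < 12, so +1): -3 + 1 = -2.
§5 does not apply.
§6 does not apply.
§7 applies: -2 + 2 = 0.
Level 0 is below the minimum of 1; floored at 1.
Final offense level: 1.
Criminal history: 0 prior points → Category A (0-5).
Level 1 falls in the 1-7 band.
Grid: Level 1-7 × Category A = 0-6 months.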